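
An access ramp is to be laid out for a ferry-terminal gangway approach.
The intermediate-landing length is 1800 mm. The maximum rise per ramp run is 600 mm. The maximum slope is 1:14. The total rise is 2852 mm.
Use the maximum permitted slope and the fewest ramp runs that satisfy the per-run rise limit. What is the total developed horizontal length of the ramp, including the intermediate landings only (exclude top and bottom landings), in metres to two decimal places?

At most 600 each: 2852/600 = 4.75, giving 5 ramp runs. That means 4 intermediate landings.
Ramp run (horizontal) at 1:14: 2852 × 14 = 39928 mm.
Intermediate landings: 4 × 1800 = 7200 mm.
Developed length = 39928 + 7200 = 47128 mm.
= 47.13 m.

47.13 m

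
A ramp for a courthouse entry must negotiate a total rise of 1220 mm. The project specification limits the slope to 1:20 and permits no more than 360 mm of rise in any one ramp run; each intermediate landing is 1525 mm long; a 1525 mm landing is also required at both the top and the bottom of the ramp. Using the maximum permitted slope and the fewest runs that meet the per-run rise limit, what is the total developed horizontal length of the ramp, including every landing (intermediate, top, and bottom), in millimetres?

32025 mm

⌈1220/360⌉ = 4 ramp runs. That means 3 intermediate landings.
Ramp run (horizontal) at 1:20: 1220 × 20 = 24400 mm.
Intermediate landings: 3 × 1525 = 4575 mm.
Top and bottom landings: 2 × 1525 = 3050 mm.
Total = 24400 + 4575 + 3050 = 32025 mm.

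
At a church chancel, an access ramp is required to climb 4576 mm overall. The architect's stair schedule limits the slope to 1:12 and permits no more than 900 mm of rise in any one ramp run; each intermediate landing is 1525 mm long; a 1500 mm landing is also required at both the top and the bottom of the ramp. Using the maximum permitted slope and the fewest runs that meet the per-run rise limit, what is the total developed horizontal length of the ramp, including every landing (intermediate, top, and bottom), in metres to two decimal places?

65.54 m

At most 900 each: 4576/900 = 5.08, giving 6 ramp runs. That means 5 intermediate landings.
Ramp run (horizontal) at 1:12: 4576 × 12 = 54912 mm.
5 intermediate landings contribute 5 × 1525 = 7625 mm.
Top and bottom landings: 2 × 1500 = 3000 mm.
Total = 54912 + 7625 + 3000 = 65537 mm.
= 65.54 m.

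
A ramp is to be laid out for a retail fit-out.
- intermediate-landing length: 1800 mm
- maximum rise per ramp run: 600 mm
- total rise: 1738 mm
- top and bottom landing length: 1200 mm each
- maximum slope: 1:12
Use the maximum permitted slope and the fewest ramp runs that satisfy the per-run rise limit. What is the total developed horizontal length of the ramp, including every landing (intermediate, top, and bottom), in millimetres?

At most 600 each: 1738/600 = 2.90, giving 3 ramp runs. That means 2 intermediate landings.
Ramp run (horizontal) at 1:12: 1738 × 12 = 20856 mm.
Intermediate landings: 2 × 1800 = 3600 mm.
Top and bottom landings: 2 × 1200 = 2400 mm.
Total = 20856 + 3600 + 2400 = 26856 mm.

26856 mm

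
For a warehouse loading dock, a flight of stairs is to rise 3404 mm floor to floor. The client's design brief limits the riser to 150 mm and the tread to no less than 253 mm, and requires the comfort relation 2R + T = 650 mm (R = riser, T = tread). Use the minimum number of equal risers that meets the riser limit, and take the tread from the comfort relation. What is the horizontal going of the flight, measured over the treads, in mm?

3404 / 150 = 22.693 → round up to 23 risers.
R = 3404 ÷ 23 = 148 mm.
T = 650 − 2·148 = 354 mm, which satisfies the 253 mm minimum.
23 risers give 22 treads; going = 22 × 354 = 7788 mm.

7788 mm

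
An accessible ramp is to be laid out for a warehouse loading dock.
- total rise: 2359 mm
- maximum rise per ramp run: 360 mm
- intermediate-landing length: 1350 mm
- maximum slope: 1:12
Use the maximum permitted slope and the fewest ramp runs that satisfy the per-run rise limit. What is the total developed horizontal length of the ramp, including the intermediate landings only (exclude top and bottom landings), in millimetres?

36408 mm

⌈2359/360⌉ = 7 ramp runs. That means 6 intermediate landings.
Ramp run (horizontal) at 1:12: 2359 × 12 = 28308 mm.
6 intermediate landings contribute 6 × 1350 = 8100 mm.
Total developed length = 28308 + 8100 = 36408 mm.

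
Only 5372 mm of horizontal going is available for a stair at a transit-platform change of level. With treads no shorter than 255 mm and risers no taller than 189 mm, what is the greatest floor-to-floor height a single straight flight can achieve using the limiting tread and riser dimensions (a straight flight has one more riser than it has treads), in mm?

4158 mm

Treads that fit: ⌊5372 / 255⌋ = 21.
Risers = treads + 1 = 22.
Maximum height = 22 × 189 = 4158 mm.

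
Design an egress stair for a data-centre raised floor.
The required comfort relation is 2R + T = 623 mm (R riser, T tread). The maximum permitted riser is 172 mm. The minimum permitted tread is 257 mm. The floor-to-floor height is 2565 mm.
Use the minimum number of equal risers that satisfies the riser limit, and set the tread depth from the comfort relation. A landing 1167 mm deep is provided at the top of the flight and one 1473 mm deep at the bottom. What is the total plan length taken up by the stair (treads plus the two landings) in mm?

2565 / 172 = 14.91, so 15 risers are needed.
R = 2565 ÷ 15 = 171 mm.
From 2R + T = 623: T = 623 − 342 = 281 mm.
15 risers give 14 treads; going = 14 × 281 = 3934 mm.
Enclosure = 3934 + 1167 + 1473 = 6574 mm.

6574 mm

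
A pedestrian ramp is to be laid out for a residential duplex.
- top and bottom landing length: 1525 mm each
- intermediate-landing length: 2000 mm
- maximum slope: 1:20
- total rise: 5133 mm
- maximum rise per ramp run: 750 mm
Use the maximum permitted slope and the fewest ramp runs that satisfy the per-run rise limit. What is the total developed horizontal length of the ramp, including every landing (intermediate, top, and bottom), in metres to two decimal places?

5133 / 750 = 6.84, so 7 ramp runs are needed. That means 6 intermediate landings.
Horizontal run for 5133 mm of rise at 1:20 is 5133 × 20 = 102660 mm.
Intermediate landings: 6 × 2000 = 12000 mm.
Top and bottom landings: 2 × 1525 = 3050 mm.
Total = 102660 + 12000 + 3050 = 117710 mm.
= 117.71 m.

117.71 m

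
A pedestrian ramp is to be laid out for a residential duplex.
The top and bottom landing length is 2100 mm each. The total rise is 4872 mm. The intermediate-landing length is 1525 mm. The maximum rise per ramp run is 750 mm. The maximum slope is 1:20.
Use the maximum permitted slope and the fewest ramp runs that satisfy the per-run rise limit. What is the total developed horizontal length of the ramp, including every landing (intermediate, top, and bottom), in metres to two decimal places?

4872 / 750 = 6.50, so 7 ramp runs are needed. That means 6 intermediate landings.
Horizontal run for 4872 mm of rise at 1:20 is 4872 × 20 = 97440 mm.
Intermediate landings: 6 × 1525 = 9150 mm.
Top and bottom landings: 2 × 2100 = 4200 mm.
Total = 97440 + 9150 + 4200 = 110790 mm.
= 110.79 m.

110.79 m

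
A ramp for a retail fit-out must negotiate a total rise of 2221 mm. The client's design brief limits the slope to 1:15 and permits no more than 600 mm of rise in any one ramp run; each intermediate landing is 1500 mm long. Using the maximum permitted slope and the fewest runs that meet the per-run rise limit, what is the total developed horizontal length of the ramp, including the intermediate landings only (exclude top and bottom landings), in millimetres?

At most 600 each: 2221/600 = 3.70, giving 4 ramp runs. That means 3 intermediate landings.
Ramp run (horizontal) at 1:15: 2221 × 15 = 33315 mm.
Intermediate landings: 3 × 1500 = 4500 mm.
Developed length = 33315 + 4500 = 37815 mm.

37815 mm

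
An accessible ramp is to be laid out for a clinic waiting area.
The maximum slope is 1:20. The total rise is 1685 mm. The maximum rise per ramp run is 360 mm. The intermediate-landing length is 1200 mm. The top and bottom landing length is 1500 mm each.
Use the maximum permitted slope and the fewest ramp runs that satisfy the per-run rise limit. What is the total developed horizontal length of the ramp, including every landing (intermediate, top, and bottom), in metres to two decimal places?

1685 / 360 = 4.681 → round up to 5 ramp runs. That means 4 intermediate landings.
Horizontal run for 1685 mm of rise at 1:20 is 1685 × 20 = 33700 mm.
4 intermediate landings contribute 4 × 1200 = 4800 mm.
Top and bottom landings: 2 × 1500 = 3000 mm.
Total = 33700 + 4800 + 3000 = 41500 mm.
= 41.50 m.

41.50 m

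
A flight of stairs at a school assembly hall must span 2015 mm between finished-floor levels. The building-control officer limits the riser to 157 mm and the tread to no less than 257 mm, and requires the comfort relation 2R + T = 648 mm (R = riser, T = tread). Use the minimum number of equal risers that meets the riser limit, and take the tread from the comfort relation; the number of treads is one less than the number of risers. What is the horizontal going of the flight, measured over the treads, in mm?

2015 / 157 = 12.83, so 13 risers are needed.
Riser R = 2015 / 13 = 155 mm, within the 157 mm limit.
From 2R + T = 648: T = 648 − 310 = 338 mm.
Treads = 13 − 1 = 12; going = 12 × 338 = 4056 mm.

4056 mm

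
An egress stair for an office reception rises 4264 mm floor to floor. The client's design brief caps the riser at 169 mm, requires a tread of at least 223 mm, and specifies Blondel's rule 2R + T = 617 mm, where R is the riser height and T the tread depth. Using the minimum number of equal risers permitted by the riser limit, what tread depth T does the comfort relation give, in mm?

289 mm

At most 169 each: 4264/169 = 25.23, giving 26 risers.
Each riser is 4264/26 = 164 mm (≤ 169 mm).
Tread T = 617 − 2 × 164 = 289 mm (≥ 223 mm).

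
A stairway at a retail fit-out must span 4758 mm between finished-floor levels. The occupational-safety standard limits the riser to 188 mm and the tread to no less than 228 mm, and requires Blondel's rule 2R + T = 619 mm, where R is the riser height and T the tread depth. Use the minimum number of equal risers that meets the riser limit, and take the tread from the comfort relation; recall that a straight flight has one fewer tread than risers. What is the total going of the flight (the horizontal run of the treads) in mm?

4758 / 188 = 25.309 → round up to 26 risers.
Riser R = 4758 / 26 = 183 mm, within the 188 mm limit.
Tread T = 619 − 2 × 183 = 253 mm (≥ 228 mm).
Treads = 26 − 1 = 25; going = 25 × 253 = 6325 mm.

6325 mm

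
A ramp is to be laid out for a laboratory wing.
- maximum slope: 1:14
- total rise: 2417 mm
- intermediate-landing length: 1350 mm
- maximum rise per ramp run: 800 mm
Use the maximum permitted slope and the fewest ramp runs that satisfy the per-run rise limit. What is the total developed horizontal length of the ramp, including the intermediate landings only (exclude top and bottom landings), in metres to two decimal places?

37.89 m

At most 800 each: 2417/800 = 3.02, giving 4 ramp runs. That means 3 intermediate landings.
Horizontal run for 2417 mm of rise at 1:14 is 2417 × 14 = 33838 mm.
Intermediate landings: 3 × 1350 = 4050 mm.
Developed length = 33838 + 4050 = 37888 mm.
= 37.89 m.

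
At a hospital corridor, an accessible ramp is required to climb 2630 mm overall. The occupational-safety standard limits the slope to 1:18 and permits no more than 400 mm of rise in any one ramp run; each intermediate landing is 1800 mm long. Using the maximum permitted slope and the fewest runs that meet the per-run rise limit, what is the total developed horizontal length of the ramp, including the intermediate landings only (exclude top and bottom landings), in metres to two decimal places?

58.14 m

⌈2630/400⌉ = 7 ramp runs. That means 6 intermediate landings.
Ramp run (horizontal) at 1:18: 2630 × 18 = 47340 mm.
Intermediate landings: 6 × 1800 = 10800 mm.
Developed length = 47340 + 10800 = 58140 mm.
= 58.14 m.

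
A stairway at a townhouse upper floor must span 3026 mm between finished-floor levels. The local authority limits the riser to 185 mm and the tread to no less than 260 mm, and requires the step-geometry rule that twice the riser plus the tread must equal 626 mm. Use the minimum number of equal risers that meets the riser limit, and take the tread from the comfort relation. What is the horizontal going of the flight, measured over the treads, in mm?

4320 mm

⌈3026/185⌉ = 17 risers.
Riser R = 3026 / 17 = 178 mm, within the 185 mm limit.
T = 626 − 2·178 = 270 mm, which satisfies the 260 mm minimum.
Going = (17 − 1) × 270 = 4320 mm.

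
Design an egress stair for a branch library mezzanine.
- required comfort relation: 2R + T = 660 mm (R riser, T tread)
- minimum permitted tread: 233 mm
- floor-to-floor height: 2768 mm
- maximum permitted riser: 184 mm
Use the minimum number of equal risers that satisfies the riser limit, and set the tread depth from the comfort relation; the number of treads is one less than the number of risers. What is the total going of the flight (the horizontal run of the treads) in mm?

At most 184 each: 2768/184 = 15.04, giving 16 risers.
R = 2768 ÷ 16 = 173 mm.
T = 660 − 2·173 = 314 mm, which satisfies the 233 mm minimum.
Going = (16 − 1) × 314 = 4710 mm.

4710 mm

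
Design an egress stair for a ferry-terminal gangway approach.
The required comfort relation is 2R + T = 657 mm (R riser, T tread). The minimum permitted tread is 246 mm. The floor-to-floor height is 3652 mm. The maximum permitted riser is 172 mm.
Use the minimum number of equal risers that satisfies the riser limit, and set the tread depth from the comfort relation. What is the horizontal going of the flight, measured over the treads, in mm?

6825 mm

3652 / 172 = 21.23, so 22 risers are needed.
Each riser is 3652/22 = 166 mm (≤ 172 mm).
T = 657 − 2·166 = 325 mm, which satisfies the 246 mm minimum.
Treads = 22 − 1 = 21; going = 21 × 325 = 6825 mm.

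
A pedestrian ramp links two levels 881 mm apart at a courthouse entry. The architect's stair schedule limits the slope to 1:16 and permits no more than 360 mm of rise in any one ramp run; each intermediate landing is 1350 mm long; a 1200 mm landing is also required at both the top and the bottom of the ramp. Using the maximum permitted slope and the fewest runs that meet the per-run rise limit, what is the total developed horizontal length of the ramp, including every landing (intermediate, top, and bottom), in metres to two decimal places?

At most 360 each: 881/360 = 2.45, giving 3 ramp runs. That means 2 intermediate landings.
Horizontal run for 881 mm of rise at 1:16 is 881 × 16 = 14096 mm.
2 intermediate landings contribute 2 × 1350 = 2700 mm.
Top and bottom landings: 2 × 1200 = 2400 mm.
Total = 14096 + 2700 + 2400 = 19196 mm.
= 19.20 m.

19.20 m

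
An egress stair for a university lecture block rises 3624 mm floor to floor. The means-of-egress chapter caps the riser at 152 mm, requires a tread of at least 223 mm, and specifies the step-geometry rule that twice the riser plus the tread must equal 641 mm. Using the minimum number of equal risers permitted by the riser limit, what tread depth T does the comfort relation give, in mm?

3624 / 152 = 23.842 → round up to 24 risers.
Each riser is 3624/24 = 151 mm (≤ 152 mm).
Tread T = 641 − 2 × 151 = 339 mm (≥ 223 mm).

339 mm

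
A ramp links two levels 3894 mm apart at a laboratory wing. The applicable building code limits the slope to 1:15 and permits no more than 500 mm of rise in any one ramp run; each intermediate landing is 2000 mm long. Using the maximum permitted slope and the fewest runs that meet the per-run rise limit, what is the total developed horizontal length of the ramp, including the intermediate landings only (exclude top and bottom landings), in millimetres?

72410 mm

⌈3894/500⌉ = 8 ramp runs. That means 7 intermediate landings.
Ramp run (horizontal) at 1:15: 3894 × 15 = 58410 mm.
7 intermediate landings contribute 7 × 2000 = 14000 mm.
Developed length = 58410 + 14000 = 72410 mm.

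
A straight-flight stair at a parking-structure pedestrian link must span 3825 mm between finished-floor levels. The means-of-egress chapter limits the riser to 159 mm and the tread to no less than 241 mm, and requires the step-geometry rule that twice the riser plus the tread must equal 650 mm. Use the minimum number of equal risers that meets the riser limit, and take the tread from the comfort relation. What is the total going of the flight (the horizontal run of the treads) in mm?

8256 mm

⌈3825/159⌉ = 25 risers.
R = 3825 ÷ 25 = 153 mm.
From 2R + T = 650: T = 650 − 306 = 344 mm.
Going = (25 − 1) × 344 = 8256 mm.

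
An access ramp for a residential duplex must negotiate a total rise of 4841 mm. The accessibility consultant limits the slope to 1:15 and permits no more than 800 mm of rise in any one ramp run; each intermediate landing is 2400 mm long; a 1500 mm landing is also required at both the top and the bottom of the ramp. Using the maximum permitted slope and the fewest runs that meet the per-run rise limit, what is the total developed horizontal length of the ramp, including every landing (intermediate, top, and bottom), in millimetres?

90015 mm

⌈4841/800⌉ = 7 ramp runs. That means 6 intermediate landings.
Horizontal run for 4841 mm of rise at 1:15 is 4841 × 15 = 72615 mm.
Intermediate landings: 6 × 2400 = 14400 mm.
Top and bottom landings: 2 × 1500 = 3000 mm.
Total = 72615 + 14400 + 3000 = 90015 mm.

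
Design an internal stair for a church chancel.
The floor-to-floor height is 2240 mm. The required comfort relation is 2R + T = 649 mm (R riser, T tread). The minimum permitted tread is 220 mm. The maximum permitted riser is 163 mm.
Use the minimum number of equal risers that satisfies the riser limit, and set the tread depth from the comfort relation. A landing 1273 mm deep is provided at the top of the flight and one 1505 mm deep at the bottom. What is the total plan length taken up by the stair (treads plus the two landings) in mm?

7055 mm

⌈2240/163⌉ = 14 risers.
Riser R = 2240 / 14 = 160 mm, within the 163 mm limit.
From 2R + T = 649: T = 649 − 320 = 329 mm.
14 risers give 13 treads; going = 13 × 329 = 4277 mm.
Add landings: 4277 + 1273 + 1505 = 7055 mm.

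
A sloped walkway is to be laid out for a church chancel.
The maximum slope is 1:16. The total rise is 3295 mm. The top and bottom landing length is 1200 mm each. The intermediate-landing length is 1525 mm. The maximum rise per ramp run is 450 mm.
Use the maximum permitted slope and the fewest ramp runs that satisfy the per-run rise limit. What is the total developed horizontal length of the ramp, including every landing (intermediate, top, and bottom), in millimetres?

65795 mm

⌈3295/450⌉ = 8 ramp runs. That means 7 intermediate landings.
Horizontal run for 3295 mm of rise at 1:16 is 3295 × 16 = 52720 mm.
Intermediate landings: 7 × 1525 = 10675 mm.
Top and bottom landings: 2 × 1200 = 2400 mm.
Total = 52720 + 10675 + 2400 = 65795 mm.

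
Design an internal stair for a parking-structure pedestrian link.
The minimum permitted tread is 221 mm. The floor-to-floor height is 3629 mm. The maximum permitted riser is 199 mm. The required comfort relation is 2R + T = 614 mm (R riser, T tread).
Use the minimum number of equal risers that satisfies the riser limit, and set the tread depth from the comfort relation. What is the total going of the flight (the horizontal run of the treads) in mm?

⌈3629/199⌉ = 19 risers.
R = 3629 ÷ 19 = 191 mm.
From 2R + T = 614: T = 614 − 382 = 232 mm.
Treads = 19 − 1 = 18; going = 18 × 232 = 4176 mm.

4176 mm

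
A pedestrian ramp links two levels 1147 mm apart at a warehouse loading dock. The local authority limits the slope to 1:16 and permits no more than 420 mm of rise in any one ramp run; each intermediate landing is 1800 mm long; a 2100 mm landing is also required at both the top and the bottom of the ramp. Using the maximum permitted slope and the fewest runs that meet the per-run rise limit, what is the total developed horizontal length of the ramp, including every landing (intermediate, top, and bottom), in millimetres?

26152 mm

1147 / 420 = 2.73, so 3 ramp runs are needed. That means 2 intermediate landings.
Ramp run (horizontal) at 1:16: 1147 × 16 = 18352 mm.
Intermediate landings: 2 × 1800 = 3600 mm.
Top and bottom landings: 2 × 2100 = 4200 mm.
Total = 18352 + 3600 + 4200 = 26152 mm.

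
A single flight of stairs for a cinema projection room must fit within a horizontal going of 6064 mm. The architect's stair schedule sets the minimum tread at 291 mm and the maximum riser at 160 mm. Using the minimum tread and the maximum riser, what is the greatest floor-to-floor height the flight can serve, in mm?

Treads that fit: ⌊6064 / 291⌋ = 20.
Risers = treads + 1 = 21.
Maximum height = 21 × 160 = 3360 mm.

3360 mm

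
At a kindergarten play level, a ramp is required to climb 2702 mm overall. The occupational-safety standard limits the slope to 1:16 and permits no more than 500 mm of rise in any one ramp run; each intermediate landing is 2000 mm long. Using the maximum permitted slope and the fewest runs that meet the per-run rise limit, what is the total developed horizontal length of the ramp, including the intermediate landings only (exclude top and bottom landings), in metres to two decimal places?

53.23 m

⌈2702/500⌉ = 6 ramp runs. That means 5 intermediate landings.
Horizontal run for 2702 mm of rise at 1:16 is 2702 × 16 = 43232 mm.
5 intermediate landings contribute 5 × 2000 = 10000 mm.
Developed length = 43232 + 10000 = 53232 mm.
= 53.23 m.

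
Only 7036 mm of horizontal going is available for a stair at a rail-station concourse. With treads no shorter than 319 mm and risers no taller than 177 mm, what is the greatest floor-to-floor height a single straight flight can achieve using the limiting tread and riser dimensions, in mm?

Treads that fit: ⌊7036 / 319⌋ = 22.
Risers = treads + 1 = 23.
Maximum height = 23 × 177 = 4071 mm.

4071 mm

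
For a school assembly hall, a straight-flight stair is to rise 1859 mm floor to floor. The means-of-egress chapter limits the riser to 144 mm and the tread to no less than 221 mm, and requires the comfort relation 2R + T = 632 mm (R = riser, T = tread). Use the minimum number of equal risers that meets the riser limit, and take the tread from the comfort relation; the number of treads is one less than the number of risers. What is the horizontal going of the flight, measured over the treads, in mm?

1859 / 144 = 12.91, so 13 risers are needed.
Each riser is 1859/13 = 143 mm (≤ 144 mm).
T = 632 − 2·143 = 346 mm, which satisfies the 221 mm minimum.
Going = (13 − 1) × 346 = 4152 mm.

4152 mm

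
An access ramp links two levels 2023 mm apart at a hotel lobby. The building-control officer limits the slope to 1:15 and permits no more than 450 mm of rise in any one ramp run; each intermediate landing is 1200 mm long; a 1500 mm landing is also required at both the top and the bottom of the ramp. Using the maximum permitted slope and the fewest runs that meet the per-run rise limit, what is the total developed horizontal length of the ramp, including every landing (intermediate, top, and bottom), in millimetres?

38145 mm

2023 / 450 = 4.496 → round up to 5 ramp runs. That means 4 intermediate landings.
Ramp run (horizontal) at 1:15: 2023 × 15 = 30345 mm.
4 intermediate landings contribute 4 × 1200 = 4800 mm.
Top and bottom landings: 2 × 1500 = 3000 mm.
Total = 30345 + 4800 + 3000 = 38145 mm.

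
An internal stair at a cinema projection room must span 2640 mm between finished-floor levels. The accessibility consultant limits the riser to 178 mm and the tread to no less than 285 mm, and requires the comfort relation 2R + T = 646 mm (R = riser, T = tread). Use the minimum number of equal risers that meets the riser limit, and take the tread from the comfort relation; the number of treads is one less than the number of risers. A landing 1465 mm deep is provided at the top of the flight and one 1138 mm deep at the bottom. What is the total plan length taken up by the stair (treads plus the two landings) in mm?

6719 mm

⌈2640/178⌉ = 15 risers.
Riser R = 2640 / 15 = 176 mm, within the 178 mm limit.
T = 646 − 2·176 = 294 mm, which satisfies the 285 mm minimum.
Treads = 15 − 1 = 14; going = 14 × 294 = 4116 mm.
Enclosure = 4116 + 1465 + 1138 = 6719 mm.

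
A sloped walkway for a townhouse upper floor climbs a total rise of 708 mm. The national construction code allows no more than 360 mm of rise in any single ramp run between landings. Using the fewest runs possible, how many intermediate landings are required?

At most 360 each: 708/360 = 1.97, giving 2 ramp runs.
2 runs are separated by 1 intermediate landings.

1 intermediate landings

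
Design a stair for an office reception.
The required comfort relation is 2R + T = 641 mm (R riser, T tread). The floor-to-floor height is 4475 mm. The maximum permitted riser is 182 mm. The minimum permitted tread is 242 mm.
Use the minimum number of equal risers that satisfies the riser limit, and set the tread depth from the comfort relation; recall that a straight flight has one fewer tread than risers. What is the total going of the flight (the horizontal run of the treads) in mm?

6792 mm

4475 / 182 = 24.588 → round up to 25 risers.
R = 4475 ÷ 25 = 179 mm.
Tread T = 641 − 2 × 179 = 283 mm (≥ 242 mm).
Treads = 25 − 1 = 24; going = 24 × 283 = 6792 mm.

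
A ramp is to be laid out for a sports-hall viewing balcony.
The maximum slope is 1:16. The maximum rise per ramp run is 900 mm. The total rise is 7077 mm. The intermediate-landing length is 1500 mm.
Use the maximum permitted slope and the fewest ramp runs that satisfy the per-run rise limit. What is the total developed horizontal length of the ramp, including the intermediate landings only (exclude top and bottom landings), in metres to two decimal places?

⌈7077/900⌉ = 8 ramp runs. That means 7 intermediate landings.
Horizontal run for 7077 mm of rise at 1:16 is 7077 × 16 = 113232 mm.
7 intermediate landings contribute 7 × 1500 = 10500 mm.
Developed length = 113232 + 10500 = 123732 mm.
= 123.73 m.

123.73 m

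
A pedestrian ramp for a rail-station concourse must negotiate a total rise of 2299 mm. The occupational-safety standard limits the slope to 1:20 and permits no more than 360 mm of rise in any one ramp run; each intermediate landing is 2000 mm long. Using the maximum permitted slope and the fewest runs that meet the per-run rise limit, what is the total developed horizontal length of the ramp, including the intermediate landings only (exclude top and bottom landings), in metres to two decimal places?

2299 / 360 = 6.39, so 7 ramp runs are needed. That means 6 intermediate landings.
Ramp run (horizontal) at 1:20: 2299 × 20 = 45980 mm.
Intermediate landings: 6 × 2000 = 12000 mm.
Developed length = 45980 + 12000 = 57980 mm.
= 57.98 m.

57.98 m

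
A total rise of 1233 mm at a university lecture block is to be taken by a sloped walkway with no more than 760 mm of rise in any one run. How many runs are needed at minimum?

2 runs

At most 760 each: 1233/760 = 1.62, giving 2 ramp runs.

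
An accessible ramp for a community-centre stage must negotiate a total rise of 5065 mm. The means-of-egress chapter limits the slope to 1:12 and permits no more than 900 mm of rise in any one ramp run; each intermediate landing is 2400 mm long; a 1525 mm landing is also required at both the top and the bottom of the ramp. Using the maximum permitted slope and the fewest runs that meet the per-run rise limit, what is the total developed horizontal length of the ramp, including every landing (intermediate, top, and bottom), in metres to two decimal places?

75.83 m

At most 900 each: 5065/900 = 5.63, giving 6 ramp runs. That means 5 intermediate landings.
Horizontal run for 5065 mm of rise at 1:12 is 5065 × 12 = 60780 mm.
5 intermediate landings contribute 5 × 2400 = 12000 mm.
Top and bottom landings: 2 × 1525 = 3050 mm.
Total = 60780 + 12000 + 3050 = 75830 mm.
= 75.83 m.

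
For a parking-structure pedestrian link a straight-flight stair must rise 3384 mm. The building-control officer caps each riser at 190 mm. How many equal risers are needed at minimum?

3384 / 190 = 17.81, so 18 risers are needed.

18 risers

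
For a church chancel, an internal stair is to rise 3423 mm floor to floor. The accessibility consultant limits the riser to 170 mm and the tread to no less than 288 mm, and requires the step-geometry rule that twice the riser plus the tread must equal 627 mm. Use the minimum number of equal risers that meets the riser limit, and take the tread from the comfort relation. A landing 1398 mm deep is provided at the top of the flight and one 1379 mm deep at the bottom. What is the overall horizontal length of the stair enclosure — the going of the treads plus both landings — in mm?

⌈3423/170⌉ = 21 risers.
Each riser is 3423/21 = 163 mm (≤ 170 mm).
From 2R + T = 627: T = 627 − 326 = 301 mm.
Going = (21 − 1) × 301 = 6020 mm.
Enclosure = 6020 + 1398 + 1379 = 8797 mm.

8797 mm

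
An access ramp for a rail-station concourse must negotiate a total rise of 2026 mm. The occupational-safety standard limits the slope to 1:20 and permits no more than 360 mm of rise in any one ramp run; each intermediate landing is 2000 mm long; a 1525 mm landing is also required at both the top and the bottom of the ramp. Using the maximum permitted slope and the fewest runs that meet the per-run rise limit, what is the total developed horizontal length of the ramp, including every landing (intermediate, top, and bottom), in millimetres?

53570 mm

⌈2026/360⌉ = 6 ramp runs. That means 5 intermediate landings.
Ramp run (horizontal) at 1:20: 2026 × 20 = 40520 mm.
5 intermediate landings contribute 5 × 2000 = 10000 mm.
Top and bottom landings: 2 × 1525 = 3050 mm.
Total = 40520 + 10000 + 3050 = 53570 mm.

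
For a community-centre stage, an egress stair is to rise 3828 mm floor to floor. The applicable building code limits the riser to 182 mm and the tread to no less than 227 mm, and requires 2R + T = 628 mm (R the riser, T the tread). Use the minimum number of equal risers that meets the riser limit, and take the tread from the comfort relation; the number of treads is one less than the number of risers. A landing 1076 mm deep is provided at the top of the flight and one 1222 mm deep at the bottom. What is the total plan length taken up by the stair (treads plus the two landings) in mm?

8178 mm

⌈3828/182⌉ = 22 risers.
Each riser is 3828/22 = 174 mm (≤ 182 mm).
T = 628 − 2·174 = 280 mm, which satisfies the 227 mm minimum.
22 risers give 21 treads; going = 21 × 280 = 5880 mm.
Add landings: 5880 + 1076 + 1222 = 8178 mm.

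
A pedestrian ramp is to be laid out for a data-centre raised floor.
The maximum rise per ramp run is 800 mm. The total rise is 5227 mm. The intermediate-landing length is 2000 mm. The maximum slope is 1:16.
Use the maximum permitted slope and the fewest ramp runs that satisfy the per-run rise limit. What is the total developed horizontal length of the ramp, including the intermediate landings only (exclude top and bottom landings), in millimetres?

95632 mm

5227 / 800 = 6.53, so 7 ramp runs are needed. That means 6 intermediate landings.
Horizontal run for 5227 mm of rise at 1:16 is 5227 × 16 = 83632 mm.
6 intermediate landings contribute 6 × 2000 = 12000 mm.
Developed length = 83632 + 12000 = 95632 mm.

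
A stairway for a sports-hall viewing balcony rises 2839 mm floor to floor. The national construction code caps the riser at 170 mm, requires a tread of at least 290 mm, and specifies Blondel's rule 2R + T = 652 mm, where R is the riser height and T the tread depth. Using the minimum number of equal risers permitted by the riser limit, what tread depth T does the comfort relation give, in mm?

318 mm

At most 170 each: 2839/170 = 16.70, giving 17 risers.
Riser R = 2839 / 17 = 167 mm, within the 170 mm limit.
Tread T = 652 − 2 × 167 = 318 mm (≥ 290 mm).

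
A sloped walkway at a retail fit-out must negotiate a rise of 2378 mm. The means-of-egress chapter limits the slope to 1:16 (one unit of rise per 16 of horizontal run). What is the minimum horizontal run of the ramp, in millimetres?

38048 mm

At 1:16 the run is 16 × 2378 = 38048 mm.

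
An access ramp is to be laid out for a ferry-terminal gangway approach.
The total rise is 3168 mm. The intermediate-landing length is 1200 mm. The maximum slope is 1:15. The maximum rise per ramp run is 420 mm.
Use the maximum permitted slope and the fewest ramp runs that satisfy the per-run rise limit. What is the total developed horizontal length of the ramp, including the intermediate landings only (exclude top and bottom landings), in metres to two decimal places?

55.92 m

3168 / 420 = 7.543 → round up to 8 ramp runs. That means 7 intermediate landings.
Ramp run (horizontal) at 1:15: 3168 × 15 = 47520 mm.
7 intermediate landings contribute 7 × 1200 = 8400 mm.
Total developed length = 47520 + 8400 = 55920 mm.
= 55.92 m.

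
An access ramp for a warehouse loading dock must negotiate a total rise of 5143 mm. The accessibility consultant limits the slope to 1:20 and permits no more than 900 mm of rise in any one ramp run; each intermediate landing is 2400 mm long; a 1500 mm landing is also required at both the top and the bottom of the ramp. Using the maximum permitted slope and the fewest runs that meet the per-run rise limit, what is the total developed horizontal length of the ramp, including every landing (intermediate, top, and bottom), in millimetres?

5143 / 900 = 5.71, so 6 ramp runs are needed. That means 5 intermediate landings.
Horizontal run for 5143 mm of rise at 1:20 is 5143 × 20 = 102860 mm.
5 intermediate landings contribute 5 × 2400 = 12000 mm.
Top and bottom landings: 2 × 1500 = 3000 mm.
Total = 102860 + 12000 + 3000 = 117860 mm.

117860 mm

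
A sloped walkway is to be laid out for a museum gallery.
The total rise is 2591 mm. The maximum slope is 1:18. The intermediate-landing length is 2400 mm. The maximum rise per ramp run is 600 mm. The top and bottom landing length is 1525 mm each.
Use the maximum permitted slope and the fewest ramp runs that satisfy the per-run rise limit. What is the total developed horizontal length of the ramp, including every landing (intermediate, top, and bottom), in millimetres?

59288 mm

2591 / 600 = 4.318 → round up to 5 ramp runs. That means 4 intermediate landings.
Ramp run (horizontal) at 1:18: 2591 × 18 = 46638 mm.
Intermediate landings: 4 × 2400 = 9600 mm.
Top and bottom landings: 2 × 1525 = 3050 mm.
Total = 46638 + 9600 + 3050 = 59288 mm.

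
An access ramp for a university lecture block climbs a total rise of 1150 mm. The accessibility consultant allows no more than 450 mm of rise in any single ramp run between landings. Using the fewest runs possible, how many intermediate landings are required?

⌈1150/450⌉ = 3 ramp runs.
3 runs are separated by 2 intermediate landings.

2 intermediate landings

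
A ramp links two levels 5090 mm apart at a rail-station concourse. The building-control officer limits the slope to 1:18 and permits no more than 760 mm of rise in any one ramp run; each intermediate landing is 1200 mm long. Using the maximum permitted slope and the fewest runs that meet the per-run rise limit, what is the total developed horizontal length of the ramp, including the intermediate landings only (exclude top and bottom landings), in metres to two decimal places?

5090 / 760 = 6.70, so 7 ramp runs are needed. That means 6 intermediate landings.
Horizontal run for 5090 mm of rise at 1:18 is 5090 × 18 = 91620 mm.
Intermediate landings: 6 × 1200 = 7200 mm.
Developed length = 91620 + 7200 = 98820 mm.
= 98.82 m.

98.82 m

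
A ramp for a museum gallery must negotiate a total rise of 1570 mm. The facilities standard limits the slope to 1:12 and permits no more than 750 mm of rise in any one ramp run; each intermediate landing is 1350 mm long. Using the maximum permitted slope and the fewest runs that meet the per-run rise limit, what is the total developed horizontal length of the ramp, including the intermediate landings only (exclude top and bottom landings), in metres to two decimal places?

21.54 m

⌈1570/750⌉ = 3 ramp runs. That means 2 intermediate landings.
Horizontal run for 1570 mm of rise at 1:12 is 1570 × 12 = 18840 mm.
Intermediate landings: 2 × 1350 = 2700 mm.
Total developed length = 18840 + 2700 = 21540 mm.
= 21.54 m.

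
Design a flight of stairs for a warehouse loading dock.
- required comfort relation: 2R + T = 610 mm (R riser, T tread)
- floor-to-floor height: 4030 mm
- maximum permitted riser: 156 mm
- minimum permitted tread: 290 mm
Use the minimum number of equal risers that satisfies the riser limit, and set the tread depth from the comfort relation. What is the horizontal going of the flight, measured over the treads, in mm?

At most 156 each: 4030/156 = 25.83, giving 26 risers.
Each riser is 4030/26 = 155 mm (≤ 156 mm).
T = 610 − 2·155 = 300 mm, which satisfies the 290 mm minimum.
26 risers give 25 treads; going = 25 × 300 = 7500 mm.

7500 mm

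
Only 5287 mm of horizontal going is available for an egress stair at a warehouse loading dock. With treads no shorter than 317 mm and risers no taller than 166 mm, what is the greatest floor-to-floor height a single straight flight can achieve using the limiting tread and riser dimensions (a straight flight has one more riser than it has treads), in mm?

2822 mm

5287 / 317 = 16.68, so 16 treads fit.
Risers = treads + 1 = 17.
Maximum height = 17 × 166 = 2822 mm.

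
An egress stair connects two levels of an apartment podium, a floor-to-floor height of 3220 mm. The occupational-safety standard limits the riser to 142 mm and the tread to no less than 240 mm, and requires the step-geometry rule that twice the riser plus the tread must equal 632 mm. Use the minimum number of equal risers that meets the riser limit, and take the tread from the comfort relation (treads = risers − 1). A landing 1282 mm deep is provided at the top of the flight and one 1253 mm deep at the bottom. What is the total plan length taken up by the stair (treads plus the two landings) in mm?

3220 / 142 = 22.676 → round up to 23 risers.
R = 3220 ÷ 23 = 140 mm.
Tread T = 632 − 2 × 140 = 352 mm (≥ 240 mm).
23 risers give 22 treads; going = 22 × 352 = 7744 mm.
Enclosure = 7744 + 1282 + 1253 = 10279 mm.

10279 mm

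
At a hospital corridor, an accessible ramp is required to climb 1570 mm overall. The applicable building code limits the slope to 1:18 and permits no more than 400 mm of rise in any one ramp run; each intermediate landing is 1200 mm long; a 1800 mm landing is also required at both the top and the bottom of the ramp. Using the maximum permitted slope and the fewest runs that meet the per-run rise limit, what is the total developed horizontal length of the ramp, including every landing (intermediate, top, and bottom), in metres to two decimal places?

1570 / 400 = 3.92, so 4 ramp runs are needed. That means 3 intermediate landings.
Horizontal run for 1570 mm of rise at 1:18 is 1570 × 18 = 28260 mm.
3 intermediate landings contribute 3 × 1200 = 3600 mm.
Top and bottom landings: 2 × 1800 = 3600 mm.
Total = 28260 + 3600 + 3600 = 35460 mm.
= 35.46 m.

35.46 m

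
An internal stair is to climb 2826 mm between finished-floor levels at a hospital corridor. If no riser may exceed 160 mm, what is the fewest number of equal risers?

18 risers

2826 / 160 = 17.663 → round up to 18 risers.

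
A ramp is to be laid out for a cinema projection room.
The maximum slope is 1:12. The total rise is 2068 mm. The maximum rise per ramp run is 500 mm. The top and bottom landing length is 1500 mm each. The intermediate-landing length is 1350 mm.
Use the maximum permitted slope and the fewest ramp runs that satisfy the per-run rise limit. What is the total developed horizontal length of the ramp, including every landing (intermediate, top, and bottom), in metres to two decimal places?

33.22 m

At most 500 each: 2068/500 = 4.14, giving 5 ramp runs. That means 4 intermediate landings.
Ramp run (horizontal) at 1:12: 2068 × 12 = 24816 mm.
Intermediate landings: 4 × 1350 = 5400 mm.
Top and bottom landings: 2 × 1500 = 3000 mm.
Total = 24816 + 5400 + 3000 = 33216 mm.
= 33.22 m.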